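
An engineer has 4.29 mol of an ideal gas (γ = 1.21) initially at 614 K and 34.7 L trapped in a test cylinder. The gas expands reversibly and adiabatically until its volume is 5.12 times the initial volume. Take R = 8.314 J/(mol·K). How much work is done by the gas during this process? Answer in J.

P₁ = nRT₁/V₁ = 4.29×8.314×614/34.7 = 631 kPa.
Adiabatic: TV^(γ−1) = const ⇒ T₂ = 614×(0.195)^0.210 = 436 K; PV^γ = const ⇒ P₂ = 87.5 kPa.
ΔU = nCvΔT = 4.29×39.6×(436−614) = -30300 J.
Q = 0 for an adiabatic process, so W = −ΔU = 30300 J.

30300 J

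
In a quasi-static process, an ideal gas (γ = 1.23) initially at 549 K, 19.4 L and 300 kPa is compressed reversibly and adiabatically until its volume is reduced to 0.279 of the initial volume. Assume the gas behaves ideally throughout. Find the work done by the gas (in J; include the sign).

-8640 J

n = P₁V₁/(RT₁) = 300×19.4/(8.314×549) = 1.28 mol.
Adiabatic: TV^(γ−1) = const ⇒ T₂ = 549×(3.58)^0.230 = 736 K; PV^γ = const ⇒ P₂ = 1440 kPa.
ΔU = nCvΔT = 1.28×36.1×(736−549) = 8640 J.
Q = 0 for an adiabatic process, so W = −ΔU = -8640 J.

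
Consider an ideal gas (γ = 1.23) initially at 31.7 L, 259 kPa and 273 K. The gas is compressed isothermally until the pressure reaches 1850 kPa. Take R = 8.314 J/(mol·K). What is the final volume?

4.44 L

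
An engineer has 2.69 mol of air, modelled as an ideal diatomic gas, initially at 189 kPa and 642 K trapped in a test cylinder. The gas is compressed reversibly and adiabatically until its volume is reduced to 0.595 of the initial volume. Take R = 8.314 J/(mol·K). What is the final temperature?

790 K

V₁ = nRT₁/P₁ = 2.69×8.314×642/189 = 76.0 L.
Adiabatic: TV^(γ−1) = const ⇒ T₂ = 642×(1.68)^0.400 = 790 K; PV^γ = const ⇒ P₂ = 391 kPa.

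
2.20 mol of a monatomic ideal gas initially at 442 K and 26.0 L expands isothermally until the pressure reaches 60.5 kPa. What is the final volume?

134 L

P₁ = nRT₁/V₁ = 2.20×8.314×442/26.0 = 311 kPa.
Isothermal: T stays 442 K; PV = const ⇒ V₂ = 134 L, P₂ = 60.5 kPa.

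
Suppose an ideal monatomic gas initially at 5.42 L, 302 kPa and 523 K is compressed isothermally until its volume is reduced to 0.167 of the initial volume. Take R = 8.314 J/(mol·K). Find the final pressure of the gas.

1810 kPa

Isothermal: T stays 523 K; PV = const ⇒ V₂ = 0.905 L, P₂ = 1810 kPa.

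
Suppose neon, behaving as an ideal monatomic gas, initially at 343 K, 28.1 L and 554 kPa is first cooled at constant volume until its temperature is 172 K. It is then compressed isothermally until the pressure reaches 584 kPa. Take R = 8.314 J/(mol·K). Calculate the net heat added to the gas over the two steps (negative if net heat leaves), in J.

n = P₁V₁/(RT₁) = 554×28.1/(8.314×343) = 5.46 mol.
Step 1 — Isochoric: V stays 28.1 L; P/T = const ⇒ T₂ = 172 K, P₂ = 278 kPa.
W = 0 (no volume change).
ΔU = nCvΔT = 5.46×12.5×(172−343) = -11600 J.
Q = ΔU = -11600 J.
State after step 1: P = 278 kPa, V = 28.1 L, T = 172 K.
Step 2 — Isothermal: T stays 172 K; PV = const ⇒ V₂ = 13.4 L, P₂ = 584 kPa.
ΔU = 0 (ideal gas, T constant).
W = nRT ln(V₂/V₁) = 5.46×8.314×172×ln(0.476) = -5800 J.
Q = ΔU + W = -5800 J.
Net over both steps: W = -5800 J, Q = -17400 J, ΔU = -11600 J.

-17400 J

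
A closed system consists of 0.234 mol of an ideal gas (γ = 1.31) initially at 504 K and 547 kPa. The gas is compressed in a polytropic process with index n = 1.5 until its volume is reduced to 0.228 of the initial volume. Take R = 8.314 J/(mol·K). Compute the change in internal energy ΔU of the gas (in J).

V₁ = nRT₁/P₁ = 0.234×8.314×504/547 = 1.79 L.
Polytropic n=1.5: T₂ = T₁(V₁/V₂)^(n−1) = 504×(4.39)^0.50 = 1060 K; P₂ = P₁(V₁/V₂)^n = 5020 kPa.
For an ideal gas ΔU = nCvΔT with Cv = R/(γ−1) = 26.8 J/(mol·K).
ΔU = 0.234×26.8×(1060−504) = 3460 J.

3460 J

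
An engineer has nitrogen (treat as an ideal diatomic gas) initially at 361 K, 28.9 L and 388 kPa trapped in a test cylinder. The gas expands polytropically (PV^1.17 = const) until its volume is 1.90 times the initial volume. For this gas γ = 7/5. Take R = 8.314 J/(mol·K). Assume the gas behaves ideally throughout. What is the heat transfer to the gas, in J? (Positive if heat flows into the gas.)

3920 J

n = P₁V₁/(RT₁) = 388×28.9/(8.314×361) = 3.74 mol.
Polytropic n=1.17: T₂ = T₁(V₁/V₂)^(n−1) = 361×(0.526)^0.17 = 324 K; P₂ = P₁(V₁/V₂)^n = 183 kPa.
W = (P₁V₁−P₂V₂)/(n−1) = (388×28.9−183×54.9)/0.17 = 6820 J.
ΔU = nCvΔT = 3.74×20.8×(324−361) = -2900 J.
Q = ΔU + W = 3920 J.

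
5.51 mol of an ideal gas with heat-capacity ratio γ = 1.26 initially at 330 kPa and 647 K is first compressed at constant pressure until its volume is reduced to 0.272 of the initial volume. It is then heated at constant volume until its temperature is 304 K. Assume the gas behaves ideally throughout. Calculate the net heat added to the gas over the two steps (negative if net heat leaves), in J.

-82000 J

V₁ = nRT₁/P₁ = 5.51×8.314×647/330 = 89.8 L.
Step 1 — Isobaric: P stays 330 kPa; V/T = const ⇒ T₂ = 176 K, V₂ = 24.4 L.
W = PΔV = 330×(24.4−89.8) kPa·L = -21600 J.
ΔU = nCvΔT = 5.51×32.0×(176−647) = -83000 J.
Q = ΔU + W = nCpΔT = -105000 J.
State after step 1: P = 330 kPa, V = 24.4 L, T = 176 K.
Step 2 — Isochoric: V stays 24.4 L; P/T = const ⇒ T₂ = 304 K, P₂ = 570 kPa.
W = 0 (no volume change).
ΔU = nCvΔT = 5.51×32.0×(304−176) = 22600 J.
Q = ΔU = 22600 J.
Net over both steps: W = -21600 J, Q = -82000 J, ΔU = -60400 J.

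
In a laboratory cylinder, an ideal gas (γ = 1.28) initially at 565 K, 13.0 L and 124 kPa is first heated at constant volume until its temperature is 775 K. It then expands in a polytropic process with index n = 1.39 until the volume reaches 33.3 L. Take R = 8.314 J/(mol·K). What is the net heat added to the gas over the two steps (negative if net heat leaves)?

n = P₁V₁/(RT₁) = 124×13.0/(8.314×565) = 0.343 mol.
Step 1 — Isochoric: V stays 13.0 L; P/T = const ⇒ T₂ = 775 K, P₂ = 170 kPa.
W = 0 (no volume change).
ΔU = nCvΔT = 0.343×29.7×(775−565) = 2140 J.
Q = ΔU = 2140 J.
State after step 1: P = 170 kPa, V = 13.0 L, T = 775 K.
Step 2 — Polytropic n=1.39: T₂ = T₁(V₁/V₂)^(n−1) = 775×(0.390)^0.39 = 537 K; P₂ = P₁(V₁/V₂)^n = 46.0 kPa.
W = (P₁V₁−P₂V₂)/(n−1) = (170×13.0−46.0×33.3)/0.39 = 1740 J.
ΔU = nCvΔT = 0.343×29.7×(537−775) = -2420 J.
Q = ΔU + W = -684 J.
Net over both steps: W = 1740 J, Q = 1460 J, ΔU = -285 J.

1460 J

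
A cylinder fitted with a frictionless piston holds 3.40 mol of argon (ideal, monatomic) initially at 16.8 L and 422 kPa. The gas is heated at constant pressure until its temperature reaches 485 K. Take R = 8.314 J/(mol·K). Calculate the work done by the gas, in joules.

6620 J

T₁ = P₁V₁/(nR) = 422×16.8/(3.40×8.314) = 251 K.
Isobaric: P stays 422 kPa; V/T = const ⇒ T₂ = 485 K, V₂ = 32.5 L.
W = PΔV = 422×(32.5−16.8) kPa·L = 6620 J.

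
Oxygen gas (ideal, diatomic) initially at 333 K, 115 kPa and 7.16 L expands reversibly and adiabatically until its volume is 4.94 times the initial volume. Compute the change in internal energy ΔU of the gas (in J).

-972 J

n = P₁V₁/(RT₁) = 115×7.16/(8.314×333) = 0.297 mol.
Adiabatic: TV^(γ−1) = const ⇒ T₂ = 333×(0.202)^0.400 = 176 K; PV^γ = const ⇒ P₂ = 12.3 kPa.
For an ideal gas ΔU = nCvΔT with Cv = (5/2)R = 20.8 J/(mol·K).
ΔU = 0.297×20.8×(176−333) = -972 J.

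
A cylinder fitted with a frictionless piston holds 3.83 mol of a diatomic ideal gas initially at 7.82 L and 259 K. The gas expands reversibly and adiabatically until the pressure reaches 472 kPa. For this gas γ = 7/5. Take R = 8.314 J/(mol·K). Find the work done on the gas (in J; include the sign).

P₁ = nRT₁/V₁ = 3.83×8.314×259/7.82 = 1050 kPa.
Adiabatic: T₂/T₁ = (P₂/P₁)^((γ−1)/γ) ⇒ T₂ = 259×(0.448)^0.286 = 206 K; V₂ = 13.9 L.
ΔU = nCvΔT = 3.83×20.8×(206−259) = -4230 J.
Q = 0 for an adiabatic process, so W = −ΔU = 4230 J.
Work done on the gas = −W_by = -4230 J.

-4230 J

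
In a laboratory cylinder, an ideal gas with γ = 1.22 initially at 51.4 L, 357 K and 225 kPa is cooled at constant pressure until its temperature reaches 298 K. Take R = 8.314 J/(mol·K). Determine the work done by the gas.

n = P₁V₁/(RT₁) = 225×51.4/(8.314×357) = 3.90 mol.
Isobaric: P stays 225 kPa; V/T = const ⇒ T₂ = 298 K, V₂ = 42.9 L.
W = PΔV = 225×(42.9−51.4) kPa·L = -1910 J.

-1910 J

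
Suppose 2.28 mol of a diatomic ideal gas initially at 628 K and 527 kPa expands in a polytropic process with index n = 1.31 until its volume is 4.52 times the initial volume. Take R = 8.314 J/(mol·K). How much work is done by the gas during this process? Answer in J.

V₁ = nRT₁/P₁ = 2.28×8.314×628/527 = 22.6 L.
Polytropic n=1.31: T₂ = T₁(V₁/V₂)^(n−1) = 628×(0.221)^0.31 = 393 K; P₂ = P₁(V₁/V₂)^n = 73.0 kPa.
W = (P₁V₁−P₂V₂)/(n−1) = (527×22.6−73.0×102)/0.31 = 14300 J.

14300 J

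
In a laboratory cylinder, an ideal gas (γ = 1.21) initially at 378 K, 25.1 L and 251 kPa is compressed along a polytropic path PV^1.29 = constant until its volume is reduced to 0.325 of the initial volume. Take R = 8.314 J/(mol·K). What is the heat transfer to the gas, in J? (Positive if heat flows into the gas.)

n = P₁V₁/(RT₁) = 251×25.1/(8.314×378) = 2.00 mol.
Polytropic n=1.29: T₂ = T₁(V₁/V₂)^(n−1) = 378×(3.08)^0.29 = 524 K; P₂ = P₁(V₁/V₂)^n = 1070 kPa.
W = (P₁V₁−P₂V₂)/(n−1) = (251×25.1−1070×8.16)/0.29 = -8370 J.
ΔU = nCvΔT = 2.00×39.6×(524−378) = 11600 J.
Q = ΔU + W = 3190 J.

3190 J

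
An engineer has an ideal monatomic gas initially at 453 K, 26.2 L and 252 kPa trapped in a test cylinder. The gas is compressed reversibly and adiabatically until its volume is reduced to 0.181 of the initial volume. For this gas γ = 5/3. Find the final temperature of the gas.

1420 K

Adiabatic: TV^(γ−1) = const ⇒ T₂ = 453×(5.52)^0.667 = 1420 K; PV^γ = const ⇒ P₂ = 4350 kPa.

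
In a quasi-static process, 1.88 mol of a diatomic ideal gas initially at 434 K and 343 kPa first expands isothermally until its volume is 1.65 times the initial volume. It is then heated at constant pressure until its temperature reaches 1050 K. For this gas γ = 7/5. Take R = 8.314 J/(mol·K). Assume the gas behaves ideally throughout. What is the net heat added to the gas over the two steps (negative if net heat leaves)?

37100 J

V₁ = nRT₁/P₁ = 1.88×8.314×434/343 = 19.8 L.
Step 1 — Isothermal: T stays 434 K; PV = const ⇒ V₂ = 32.6 L, P₂ = 208 kPa.
ΔU = 0 (ideal gas, T constant).
W = nRT ln(V₂/V₁) = 1.88×8.314×434×ln(1.65) = 3400 J.
Q = ΔU + W = 3400 J.
State after step 1: P = 208 kPa, V = 32.6 L, T = 434 K.
Step 2 — Isobaric: P stays 208 kPa; V/T = const ⇒ T₂ = 1050 K, V₂ = 78.9 L.
W = PΔV = 208×(78.9−32.6) kPa·L = 9630 J.
ΔU = nCvΔT = 1.88×20.8×(1050−434) = 24100 J.
Q = ΔU + W = nCpΔT = 33700 J.
Net over both steps: W = 13000 J, Q = 37100 J, ΔU = 24100 J.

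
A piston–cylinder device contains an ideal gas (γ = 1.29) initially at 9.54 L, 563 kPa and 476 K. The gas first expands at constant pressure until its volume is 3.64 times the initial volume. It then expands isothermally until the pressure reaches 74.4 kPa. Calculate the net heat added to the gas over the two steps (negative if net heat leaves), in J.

n = P₁V₁/(RT₁) = 563×9.54/(8.314×476) = 1.36 mol.
Step 1 — Isobaric: P stays 563 kPa; V/T = const ⇒ T₂ = 1730 K, V₂ = 34.7 L.
W = PΔV = 563×(34.7−9.54) kPa·L = 14200 J.
ΔU = nCvΔT = 1.36×28.7×(1730−476) = 48900 J.
Q = ΔU + W = nCpΔT = 63100 J.
State after step 1: P = 563 kPa, V = 34.7 L, T = 1730 K.
Step 2 — Isothermal: T stays 1730 K; PV = const ⇒ V₂ = 263 L, P₂ = 74.4 kPa.
ΔU = 0 (ideal gas, T constant).
W = nRT ln(V₂/V₁) = 1.36×8.314×1730×ln(7.57) = 39600 J.
Q = ΔU + W = 39600 J.
Net over both steps: W = 53700 J, Q = 103000 J, ΔU = 48900 J.

103000 J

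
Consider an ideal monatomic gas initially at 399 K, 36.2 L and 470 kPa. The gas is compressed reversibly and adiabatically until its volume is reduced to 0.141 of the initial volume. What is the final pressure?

Adiabatic: TV^(γ−1) = const ⇒ T₂ = 399×(7.09)^0.667 = 1470 K; PV^γ = const ⇒ P₂ = 12300 kPa.

12300 kPa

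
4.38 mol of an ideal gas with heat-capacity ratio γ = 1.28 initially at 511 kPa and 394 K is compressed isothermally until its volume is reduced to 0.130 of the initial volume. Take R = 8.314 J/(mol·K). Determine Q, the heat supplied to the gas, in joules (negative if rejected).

V₁ = nRT₁/P₁ = 4.38×8.314×394/511 = 28.1 L.
Isothermal: T stays 394 K; PV = const ⇒ V₂ = 3.65 L, P₂ = 3930 kPa.
ΔU = 0 (ideal gas, T constant).
W = nRT ln(V₂/V₁) = 4.38×8.314×394×ln(0.130) = -29300 J.
Q = ΔU + W = -29300 J.

-29300 J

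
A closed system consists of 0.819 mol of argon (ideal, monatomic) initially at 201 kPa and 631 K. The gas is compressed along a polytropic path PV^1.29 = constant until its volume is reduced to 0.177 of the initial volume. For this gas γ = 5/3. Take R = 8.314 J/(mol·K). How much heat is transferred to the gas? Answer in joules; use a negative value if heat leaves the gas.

-5460 J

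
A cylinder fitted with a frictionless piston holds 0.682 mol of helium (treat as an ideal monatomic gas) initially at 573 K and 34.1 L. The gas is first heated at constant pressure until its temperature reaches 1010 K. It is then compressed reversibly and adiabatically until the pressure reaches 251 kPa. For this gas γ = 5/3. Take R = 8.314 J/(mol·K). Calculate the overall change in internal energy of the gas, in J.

7780 J

P₁ = nRT₁/V₁ = 0.682×8.314×573/34.1 = 95.3 kPa.
Step 1 — Isobaric: P stays 95.3 kPa; V/T = const ⇒ T₂ = 1010 K, V₂ = 60.1 L.
W = PΔV = 95.3×(60.1−34.1) kPa·L = 2480 J.
ΔU = nCvΔT = 0.682×12.5×(1010−573) = 3720 J.
Q = ΔU + W = nCpΔT = 6190 J.
State after step 1: P = 95.3 kPa, V = 60.1 L, T = 1010 K.
Step 2 — Adiabatic: T₂/T₁ = (P₂/P₁)^((γ−1)/γ) ⇒ T₂ = 1010×(2.63)^0.400 = 1490 K; V₂ = 33.6 L.
ΔU = nCvΔT = 0.682×12.5×(1490−1010) = 4070 J.
Q = 0 for an adiabatic process, so W = −ΔU = -4070 J.
Net over both steps: W = -1590 J, Q = 6190 J, ΔU = 7780 J.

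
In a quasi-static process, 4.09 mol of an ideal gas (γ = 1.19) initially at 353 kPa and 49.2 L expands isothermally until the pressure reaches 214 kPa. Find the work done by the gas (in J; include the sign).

T₁ = P₁V₁/(nR) = 353×49.2/(4.09×8.314) = 511 K.
Isothermal: T stays 511 K; PV = const ⇒ V₂ = 81.2 L, P₂ = 214 kPa.
W = nRT ln(V₂/V₁) = 4.09×8.314×511×ln(1.65) = 8690 J.

8690 J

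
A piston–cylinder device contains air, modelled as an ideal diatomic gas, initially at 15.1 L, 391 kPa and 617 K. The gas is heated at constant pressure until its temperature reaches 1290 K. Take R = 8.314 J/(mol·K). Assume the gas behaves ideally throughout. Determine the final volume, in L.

Isobaric: P stays 391 kPa; V/T = const ⇒ T₂ = 1290 K, V₂ = 31.6 L.

31.6 L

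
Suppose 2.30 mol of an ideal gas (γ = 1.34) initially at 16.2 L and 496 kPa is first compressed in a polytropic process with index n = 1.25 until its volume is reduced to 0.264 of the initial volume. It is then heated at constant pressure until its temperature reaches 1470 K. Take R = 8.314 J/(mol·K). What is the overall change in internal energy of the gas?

59000 J

T₁ = P₁V₁/(nR) = 496×16.2/(2.30×8.314) = 420 K.
Step 1 — Polytropic n=1.25: T₂ = T₁(V₁/V₂)^(n−1) = 420×(3.79)^0.25 = 586 K; P₂ = P₁(V₁/V₂)^n = 2620 kPa.
W = (P₁V₁−P₂V₂)/(n−1) = (496×16.2−2620×4.28)/0.25 = -12700 J.
ΔU = nCvΔT = 2.30×24.5×(586−420) = 9340 J.
Q = ΔU + W = -3360 J.
State after step 1: P = 2620 kPa, V = 4.28 L, T = 586 K.
Step 2 — Isobaric: P stays 2620 kPa; V/T = const ⇒ T₂ = 1470 K, V₂ = 10.7 L.
W = PΔV = 2620×(10.7−4.28) kPa·L = 16900 J.
ΔU = nCvΔT = 2.30×24.5×(1470−586) = 49700 J.
Q = ΔU + W = nCpΔT = 66600 J.
Net over both steps: W = 4200 J, Q = 63200 J, ΔU = 59000 J.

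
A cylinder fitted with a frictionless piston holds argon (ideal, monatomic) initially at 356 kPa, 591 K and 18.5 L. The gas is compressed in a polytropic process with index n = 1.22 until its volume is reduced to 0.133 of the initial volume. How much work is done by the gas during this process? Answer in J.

-16700 J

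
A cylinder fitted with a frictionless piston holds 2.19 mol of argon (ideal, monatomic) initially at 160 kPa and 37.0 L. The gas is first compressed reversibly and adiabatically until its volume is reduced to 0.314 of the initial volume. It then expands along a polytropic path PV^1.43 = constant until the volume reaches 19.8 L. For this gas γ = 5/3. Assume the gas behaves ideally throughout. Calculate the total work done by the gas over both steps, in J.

-4240 J

T₁ = P₁V₁/(nR) = 160×37.0/(2.19×8.314) = 325 K.
Step 1 — Adiabatic: TV^(γ−1) = const ⇒ T₂ = 325×(3.18)^0.667 = 704 K; PV^γ = const ⇒ P₂ = 1100 kPa.
ΔU = nCvΔT = 2.19×12.5×(704−325) = 10300 J.
Q = 0 for an adiabatic process, so W = −ΔU = -10300 J.
State after step 1: P = 1100 kPa, V = 11.6 L, T = 704 K.
Step 2 — Polytropic n=1.43: T₂ = T₁(V₁/V₂)^(n−1) = 704×(0.587)^0.43 = 560 K; P₂ = P₁(V₁/V₂)^n = 515 kPa.
W = (P₁V₁−P₂V₂)/(n−1) = (1100×11.6−515×19.8)/0.43 = 6110 J.
ΔU = nCvΔT = 2.19×12.5×(560−704) = -3940 J.
Q = ΔU + W = 2170 J.
Net over both steps: W = -4240 J, Q = 2170 J, ΔU = 6400 J.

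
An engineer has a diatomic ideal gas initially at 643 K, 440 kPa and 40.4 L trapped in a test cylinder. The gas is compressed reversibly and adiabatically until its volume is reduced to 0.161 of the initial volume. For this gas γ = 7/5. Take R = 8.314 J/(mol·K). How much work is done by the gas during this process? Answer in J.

-47800 J

n = P₁V₁/(RT₁) = 440×40.4/(8.314×643) = 3.33 mol.
Adiabatic: TV^(γ−1) = const ⇒ T₂ = 643×(6.21)^0.400 = 1330 K; PV^γ = const ⇒ P₂ = 5670 kPa.
ΔU = nCvΔT = 3.33×20.8×(1330−643) = 47800 J.
Q = 0 for an adiabatic process, so W = −ΔU = -47800 J.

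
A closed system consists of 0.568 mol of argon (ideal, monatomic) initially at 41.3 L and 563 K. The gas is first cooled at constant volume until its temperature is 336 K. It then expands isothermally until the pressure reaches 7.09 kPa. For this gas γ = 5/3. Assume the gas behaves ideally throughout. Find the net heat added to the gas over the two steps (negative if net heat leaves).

1070 J

P₁ = nRT₁/V₁ = 0.568×8.314×563/41.3 = 64.4 kPa.
Step 1 — Isochoric: V stays 41.3 L; P/T = const ⇒ T₂ = 336 K, P₂ = 38.4 kPa.
W = 0 (no volume change).
ΔU = nCvΔT = 0.568×12.5×(336−563) = -1610 J.
Q = ΔU = -1610 J.
State after step 1: P = 38.4 kPa, V = 41.3 L, T = 336 K.
Step 2 — Isothermal: T stays 336 K; PV = const ⇒ V₂ = 224 L, P₂ = 7.09 kPa.
ΔU = 0 (ideal gas, T constant).
W = nRT ln(V₂/V₁) = 0.568×8.314×336×ln(5.42) = 2680 J.
Q = ΔU + W = 2680 J.
Net over both steps: W = 2680 J, Q = 1070 J, ΔU = -1610 J.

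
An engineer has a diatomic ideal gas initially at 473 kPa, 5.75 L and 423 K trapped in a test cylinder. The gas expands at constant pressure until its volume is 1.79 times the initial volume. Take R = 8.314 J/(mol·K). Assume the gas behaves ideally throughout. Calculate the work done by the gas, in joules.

2150 J

n = P₁V₁/(RT₁) = 473×5.75/(8.314×423) = 0.773 mol.
Isobaric: P stays 473 kPa; V/T = const ⇒ T₂ = 757 K, V₂ = 10.3 L.
W = PΔV = 473×(10.3−5.75) kPa·L = 2150 J.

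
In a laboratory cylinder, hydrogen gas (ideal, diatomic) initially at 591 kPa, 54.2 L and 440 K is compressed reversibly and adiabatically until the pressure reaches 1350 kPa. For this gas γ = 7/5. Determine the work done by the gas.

n = P₁V₁/(RT₁) = 591×54.2/(8.314×440) = 8.76 mol.
Adiabatic: T₂/T₁ = (P₂/P₁)^((γ−1)/γ) ⇒ T₂ = 440×(2.28)^0.286 = 557 K; V₂ = 30.0 L.
ΔU = nCvΔT = 8.76×20.8×(557−440) = 21300 J.
Q = 0 for an adiabatic process, so W = −ΔU = -21300 J.

-21300 J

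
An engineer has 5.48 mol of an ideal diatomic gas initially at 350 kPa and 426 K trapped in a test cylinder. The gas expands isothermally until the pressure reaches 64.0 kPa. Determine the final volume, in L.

303 L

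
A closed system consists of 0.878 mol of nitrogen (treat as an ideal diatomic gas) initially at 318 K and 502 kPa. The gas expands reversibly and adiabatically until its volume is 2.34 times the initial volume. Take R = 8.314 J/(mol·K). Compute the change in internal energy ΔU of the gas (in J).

-1670 J

V₁ = nRT₁/P₁ = 0.878×8.314×318/502 = 4.62 L.
Adiabatic: TV^(γ−1) = const ⇒ T₂ = 318×(0.427)^0.400 = 226 K; PV^γ = const ⇒ P₂ = 153 kPa.
For an ideal gas ΔU = nCvΔT with Cv = (5/2)R = 20.8 J/(mol·K).
ΔU = 0.878×20.8×(226−318) = -1670 J.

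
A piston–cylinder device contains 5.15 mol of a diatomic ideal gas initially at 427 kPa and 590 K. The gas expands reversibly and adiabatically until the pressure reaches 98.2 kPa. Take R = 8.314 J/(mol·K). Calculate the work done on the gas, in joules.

-21700 J

V₁ = nRT₁/P₁ = 5.15×8.314×590/427 = 59.2 L.
Adiabatic: T₂/T₁ = (P₂/P₁)^((γ−1)/γ) ⇒ T₂ = 590×(0.230)^0.286 = 388 K; V₂ = 169 L.
ΔU = nCvΔT = 5.15×20.8×(388−590) = -21700 J.
Q = 0 for an adiabatic process, so W = −ΔU = 21700 J.
Work done on the gas = −W_by = -21700 J.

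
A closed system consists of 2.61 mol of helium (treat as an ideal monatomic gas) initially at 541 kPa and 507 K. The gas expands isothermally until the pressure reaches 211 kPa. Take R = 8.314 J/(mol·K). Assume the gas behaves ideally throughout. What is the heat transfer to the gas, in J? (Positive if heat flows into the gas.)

V₁ = nRT₁/P₁ = 2.61×8.314×507/541 = 20.3 L.
Isothermal: T stays 507 K; PV = const ⇒ V₂ = 52.1 L, P₂ = 211 kPa.
ΔU = 0 (ideal gas, T constant).
W = nRT ln(V₂/V₁) = 2.61×8.314×507×ln(2.56) = 10400 J.
Q = ΔU + W = 10400 J.

10400 J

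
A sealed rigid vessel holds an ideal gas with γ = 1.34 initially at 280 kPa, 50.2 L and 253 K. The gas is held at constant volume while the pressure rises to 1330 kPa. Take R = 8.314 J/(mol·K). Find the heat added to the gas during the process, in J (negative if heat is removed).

155000 J

n = P₁V₁/(RT₁) = 280×50.2/(8.314×253) = 6.68 mol.
Isochoric: V stays 50.2 L; P/T = const ⇒ T₂ = 1200 K, P₂ = 1330 kPa.
W = 0 (no volume change).
ΔU = nCvΔT = 6.68×24.5×(1200−253) = 155000 J.
Q = ΔU = 155000 J.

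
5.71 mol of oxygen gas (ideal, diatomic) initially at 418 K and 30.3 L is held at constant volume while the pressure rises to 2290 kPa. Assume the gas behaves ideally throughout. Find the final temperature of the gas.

1460 K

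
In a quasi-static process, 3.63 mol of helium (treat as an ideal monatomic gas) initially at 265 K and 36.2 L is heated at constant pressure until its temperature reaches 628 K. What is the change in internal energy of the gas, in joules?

P₁ = nRT₁/V₁ = 3.63×8.314×265/36.2 = 221 kPa.
Isobaric: P stays 221 kPa; V/T = const ⇒ T₂ = 628 K, V₂ = 85.8 L.
For an ideal gas ΔU = nCvΔT with Cv = (3/2)R = 12.5 J/(mol·K).
ΔU = 3.63×12.5×(628−265) = 16400 J.

16400 J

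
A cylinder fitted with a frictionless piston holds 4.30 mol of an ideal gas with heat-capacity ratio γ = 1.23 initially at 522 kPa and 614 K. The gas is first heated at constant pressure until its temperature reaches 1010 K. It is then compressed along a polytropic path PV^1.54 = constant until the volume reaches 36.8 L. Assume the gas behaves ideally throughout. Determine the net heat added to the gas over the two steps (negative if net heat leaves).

V₁ = nRT₁/P₁ = 4.30×8.314×614/522 = 42.1 L.
Step 1 — Isobaric: P stays 522 kPa; V/T = const ⇒ T₂ = 1010 K, V₂ = 69.2 L.
W = PΔV = 522×(69.2−42.1) kPa·L = 14200 J.
ΔU = nCvΔT = 4.30×36.1×(1010−614) = 61600 J.
Q = ΔU + W = nCpΔT = 75700 J.
State after step 1: P = 522 kPa, V = 69.2 L, T = 1010 K.
Step 2 — Polytropic n=1.54: T₂ = T₁(V₁/V₂)^(n−1) = 1010×(1.88)^0.54 = 1420 K; P₂ = P₁(V₁/V₂)^n = 1380 kPa.
W = (P₁V₁−P₂V₂)/(n−1) = (522×69.2−1380×36.8)/0.54 = -27200 J.
ΔU = nCvΔT = 4.30×36.1×(1420−1010) = 63700 J.
Q = ΔU + W = 36600 J.
Net over both steps: W = -13000 J, Q = 112000 J, ΔU = 125000 J.

112000 J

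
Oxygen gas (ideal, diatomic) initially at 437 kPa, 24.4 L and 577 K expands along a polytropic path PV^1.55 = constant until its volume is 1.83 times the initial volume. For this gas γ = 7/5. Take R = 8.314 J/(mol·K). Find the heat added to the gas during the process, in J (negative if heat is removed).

n = P₁V₁/(RT₁) = 437×24.4/(8.314×577) = 2.22 mol.
Polytropic n=1.55: T₂ = T₁(V₁/V₂)^(n−1) = 577×(0.546)^0.55 = 414 K; P₂ = P₁(V₁/V₂)^n = 171 kPa.
W = (P₁V₁−P₂V₂)/(n−1) = (437×24.4−171×44.7)/0.55 = 5480 J.
ΔU = nCvΔT = 2.22×20.8×(414−577) = -7540 J.
Q = ΔU + W = -2060 J.

-2060 J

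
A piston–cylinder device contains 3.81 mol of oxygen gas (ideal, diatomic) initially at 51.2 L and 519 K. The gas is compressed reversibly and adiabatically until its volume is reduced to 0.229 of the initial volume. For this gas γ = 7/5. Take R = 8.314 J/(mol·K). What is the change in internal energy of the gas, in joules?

33000 J

P₁ = nRT₁/V₁ = 3.81×8.314×519/51.2 = 321 kPa.
Adiabatic: TV^(γ−1) = const ⇒ T₂ = 519×(4.37)^0.400 = 936 K; PV^γ = const ⇒ P₂ = 2530 kPa.
For an ideal gas ΔU = nCvΔT with Cv = (5/2)R = 20.8 J/(mol·K).
ΔU = 3.81×20.8×(936−519) = 33000 J.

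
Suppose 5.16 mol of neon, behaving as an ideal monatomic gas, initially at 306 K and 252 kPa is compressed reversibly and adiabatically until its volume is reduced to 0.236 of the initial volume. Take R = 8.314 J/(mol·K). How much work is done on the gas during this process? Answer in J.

31900 J

V₁ = nRT₁/P₁ = 5.16×8.314×306/252 = 52.1 L.
Adiabatic: TV^(γ−1) = const ⇒ T₂ = 306×(4.24)^0.667 = 801 K; PV^γ = const ⇒ P₂ = 2800 kPa.
ΔU = nCvΔT = 5.16×12.5×(801−306) = 31900 J.
Q = 0 for an adiabatic process, so W = −ΔU = -31900 J.
Work done on the gas = −W_by = 31900 J.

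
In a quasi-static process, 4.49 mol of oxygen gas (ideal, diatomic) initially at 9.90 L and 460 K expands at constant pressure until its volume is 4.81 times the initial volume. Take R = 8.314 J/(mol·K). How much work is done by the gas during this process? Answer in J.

65400 J

P₁ = nRT₁/V₁ = 4.49×8.314×460/9.90 = 1730 kPa.
Isobaric: P stays 1730 kPa; V/T = const ⇒ T₂ = 2210 K, V₂ = 47.6 L.
W = PΔV = 1730×(47.6−9.90) kPa·L = 65400 J.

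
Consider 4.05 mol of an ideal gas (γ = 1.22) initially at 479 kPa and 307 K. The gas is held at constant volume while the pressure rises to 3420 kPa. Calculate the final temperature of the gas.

2190 K

V₁ = nRT₁/P₁ = 4.05×8.314×307/479 = 21.6 L.
Isochoric: V stays 21.6 L; P/T = const ⇒ T₂ = 2190 K, P₂ = 3420 kPa.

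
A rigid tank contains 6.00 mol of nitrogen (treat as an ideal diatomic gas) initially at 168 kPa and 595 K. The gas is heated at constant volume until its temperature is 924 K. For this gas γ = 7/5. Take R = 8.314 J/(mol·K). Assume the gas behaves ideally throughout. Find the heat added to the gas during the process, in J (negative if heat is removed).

41000 J

V₁ = nRT₁/P₁ = 6.00×8.314×595/168 = 177 L.
Isochoric: V stays 177 L; P/T = const ⇒ T₂ = 924 K, P₂ = 261 kPa.
W = 0 (no volume change).
ΔU = nCvΔT = 6.00×20.8×(924−595) = 41000 J.
Q = ΔU = 41000 J.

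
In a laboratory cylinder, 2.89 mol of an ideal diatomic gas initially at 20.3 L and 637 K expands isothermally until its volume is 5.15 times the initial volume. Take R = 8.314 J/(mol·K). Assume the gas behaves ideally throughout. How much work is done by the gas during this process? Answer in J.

25100 J

P₁ = nRT₁/V₁ = 2.89×8.314×637/20.3 = 754 kPa.
Isothermal: T stays 637 K; PV = const ⇒ V₂ = 105 L, P₂ = 146 kPa.
W = nRT ln(V₂/V₁) = 2.89×8.314×637×ln(5.15) = 25100 J.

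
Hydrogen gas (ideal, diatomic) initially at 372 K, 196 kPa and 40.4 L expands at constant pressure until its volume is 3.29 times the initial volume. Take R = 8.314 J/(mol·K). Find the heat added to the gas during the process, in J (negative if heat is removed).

63500 J

n = P₁V₁/(RT₁) = 196×40.4/(8.314×372) = 2.56 mol.
Isobaric: P stays 196 kPa; V/T = const ⇒ T₂ = 1220 K, V₂ = 133 L.
W = PΔV = 196×(133−40.4) kPa·L = 18100 J.
ΔU = nCvΔT = 2.56×20.8×(1220−372) = 45300 J.
Q = ΔU + W = nCpΔT = 63500 J.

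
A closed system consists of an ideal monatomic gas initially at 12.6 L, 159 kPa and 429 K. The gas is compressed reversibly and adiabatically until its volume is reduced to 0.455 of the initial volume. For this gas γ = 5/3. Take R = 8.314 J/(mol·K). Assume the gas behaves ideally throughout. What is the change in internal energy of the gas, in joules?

2070 J

n = P₁V₁/(RT₁) = 159×12.6/(8.314×429) = 0.562 mol.
Adiabatic: TV^(γ−1) = const ⇒ T₂ = 429×(2.20)^0.667 = 725 K; PV^γ = const ⇒ P₂ = 591 kPa.
For an ideal gas ΔU = nCvΔT with Cv = (3/2)R = 12.5 J/(mol·K).
ΔU = 0.562×12.5×(725−429) = 2070 J.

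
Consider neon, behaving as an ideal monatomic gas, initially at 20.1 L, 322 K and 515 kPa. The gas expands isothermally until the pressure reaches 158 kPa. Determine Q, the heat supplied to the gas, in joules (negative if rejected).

12200 J

n = P₁V₁/(RT₁) = 515×20.1/(8.314×322) = 3.87 mol.
Isothermal: T stays 322 K; PV = const ⇒ V₂ = 65.5 L, P₂ = 158 kPa.
ΔU = 0 (ideal gas, T constant).
W = nRT ln(V₂/V₁) = 3.87×8.314×322×ln(3.26) = 12200 J.
Q = ΔU + W = 12200 J.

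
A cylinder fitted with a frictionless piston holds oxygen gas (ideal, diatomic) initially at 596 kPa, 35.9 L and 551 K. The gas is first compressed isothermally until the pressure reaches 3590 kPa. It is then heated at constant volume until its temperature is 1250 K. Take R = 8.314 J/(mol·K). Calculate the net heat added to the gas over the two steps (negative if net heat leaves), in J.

29400 J

n = P₁V₁/(RT₁) = 596×35.9/(8.314×551) = 4.67 mol.
Step 1 — Isothermal: T stays 551 K; PV = const ⇒ V₂ = 5.96 L, P₂ = 3590 kPa.
ΔU = 0 (ideal gas, T constant).
W = nRT ln(V₂/V₁) = 4.67×8.314×551×ln(0.166) = -38400 J.
Q = ΔU + W = -38400 J.
State after step 1: P = 3590 kPa, V = 5.96 L, T = 551 K.
Step 2 — Isochoric: V stays 5.96 L; P/T = const ⇒ T₂ = 1250 K, P₂ = 8140 kPa.
W = 0 (no volume change).
ΔU = nCvΔT = 4.67×20.8×(1250−551) = 67900 J.
Q = ΔU = 67900 J.
Net over both steps: W = -38400 J, Q = 29400 J, ΔU = 67900 J.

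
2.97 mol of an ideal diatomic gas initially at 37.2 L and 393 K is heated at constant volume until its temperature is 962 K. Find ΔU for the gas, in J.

P₁ = nRT₁/V₁ = 2.97×8.314×393/37.2 = 261 kPa.
Isochoric: V stays 37.2 L; P/T = const ⇒ T₂ = 962 K, P₂ = 639 kPa.
For an ideal gas ΔU = nCvΔT with Cv = (5/2)R = 20.8 J/(mol·K).
ΔU = 2.97×20.8×(962−393) = 35100 J.

35100 J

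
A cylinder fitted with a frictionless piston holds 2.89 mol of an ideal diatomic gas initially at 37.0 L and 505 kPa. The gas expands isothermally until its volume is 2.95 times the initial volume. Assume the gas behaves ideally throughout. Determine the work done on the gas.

-20200 J

T₁ = P₁V₁/(nR) = 505×37.0/(2.89×8.314) = 778 K.
Isothermal: T stays 778 K; PV = const ⇒ V₂ = 109 L, P₂ = 171 kPa.
W = nRT ln(V₂/V₁) = 2.89×8.314×778×ln(2.95) = 20200 J.
Work done on the gas = −W_by = -20200 J.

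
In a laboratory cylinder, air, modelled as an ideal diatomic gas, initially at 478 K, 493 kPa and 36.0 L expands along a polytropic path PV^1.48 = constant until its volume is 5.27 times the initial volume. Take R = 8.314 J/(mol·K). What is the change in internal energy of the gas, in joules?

-24400 J

n = P₁V₁/(RT₁) = 493×36.0/(8.314×478) = 4.47 mol.
Polytropic n=1.48: T₂ = T₁(V₁/V₂)^(n−1) = 478×(0.190)^0.48 = 215 K; P₂ = P₁(V₁/V₂)^n = 42.1 kPa.
For an ideal gas ΔU = nCvΔT with Cv = (5/2)R = 20.8 J/(mol·K).
ΔU = 4.47×20.8×(215−478) = -24400 J.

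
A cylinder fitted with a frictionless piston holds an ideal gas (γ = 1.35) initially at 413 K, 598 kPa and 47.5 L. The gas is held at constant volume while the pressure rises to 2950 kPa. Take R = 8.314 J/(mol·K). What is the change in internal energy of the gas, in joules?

319000 J

n = P₁V₁/(RT₁) = 598×47.5/(8.314×413) = 8.27 mol.
Isochoric: V stays 47.5 L; P/T = const ⇒ T₂ = 2040 K, P₂ = 2950 kPa.
For an ideal gas ΔU = nCvΔT with Cv = R/(γ−1) = 23.8 J/(mol·K).
ΔU = 8.27×23.8×(2040−413) = 319000 J.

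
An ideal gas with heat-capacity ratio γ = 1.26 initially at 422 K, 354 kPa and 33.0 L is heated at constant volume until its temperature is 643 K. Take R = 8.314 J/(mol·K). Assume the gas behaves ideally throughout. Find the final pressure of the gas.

539 kPa

Isochoric: V stays 33.0 L; P/T = const ⇒ T₂ = 643 K, P₂ = 539 kPa.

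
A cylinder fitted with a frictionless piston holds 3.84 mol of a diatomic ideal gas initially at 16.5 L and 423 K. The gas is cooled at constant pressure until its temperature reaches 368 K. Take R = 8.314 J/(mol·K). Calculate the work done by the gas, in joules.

-1760 J

P₁ = nRT₁/V₁ = 3.84×8.314×423/16.5 = 818 kPa.
Isobaric: P stays 818 kPa; V/T = const ⇒ T₂ = 368 K, V₂ = 14.4 L.
W = PΔV = 818×(14.4−16.5) kPa·L = -1760 J.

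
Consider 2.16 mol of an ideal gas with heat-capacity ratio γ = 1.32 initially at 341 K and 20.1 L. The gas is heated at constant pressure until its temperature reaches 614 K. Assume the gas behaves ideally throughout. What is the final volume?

36.2 L

P₁ = nRT₁/V₁ = 2.16×8.314×341/20.1 = 305 kPa.
Isobaric: P stays 305 kPa; V/T = const ⇒ T₂ = 614 K, V₂ = 36.2 L.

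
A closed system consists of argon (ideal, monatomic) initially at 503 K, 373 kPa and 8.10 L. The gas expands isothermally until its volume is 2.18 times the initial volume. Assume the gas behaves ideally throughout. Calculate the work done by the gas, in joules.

n = P₁V₁/(RT₁) = 373×8.10/(8.314×503) = 0.722 mol.
Isothermal: T stays 503 K; PV = const ⇒ V₂ = 17.7 L, P₂ = 171 kPa.
W = nRT ln(V₂/V₁) = 0.722×8.314×503×ln(2.18) = 2350 J.

2350 J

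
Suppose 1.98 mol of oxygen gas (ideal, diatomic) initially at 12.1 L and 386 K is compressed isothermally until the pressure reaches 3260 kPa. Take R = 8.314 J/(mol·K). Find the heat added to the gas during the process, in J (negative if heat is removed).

-11600 J

P₁ = nRT₁/V₁ = 1.98×8.314×386/12.1 = 525 kPa.
Isothermal: T stays 386 K; PV = const ⇒ V₂ = 1.95 L, P₂ = 3260 kPa.
ΔU = 0 (ideal gas, T constant).
W = nRT ln(V₂/V₁) = 1.98×8.314×386×ln(0.161) = -11600 J.
Q = ΔU + W = -11600 J.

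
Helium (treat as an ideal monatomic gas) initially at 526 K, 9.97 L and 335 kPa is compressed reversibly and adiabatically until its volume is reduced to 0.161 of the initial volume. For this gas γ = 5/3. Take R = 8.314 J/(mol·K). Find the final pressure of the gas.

Adiabatic: TV^(γ−1) = const ⇒ T₂ = 526×(6.21)^0.667 = 1780 K; PV^γ = const ⇒ P₂ = 7030 kPa.

7030 kPa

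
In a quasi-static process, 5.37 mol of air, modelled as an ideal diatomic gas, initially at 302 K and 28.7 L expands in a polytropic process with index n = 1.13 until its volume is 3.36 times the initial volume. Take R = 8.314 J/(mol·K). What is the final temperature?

P₁ = nRT₁/V₁ = 5.37×8.314×302/28.7 = 470 kPa.
Polytropic n=1.13: T₂ = T₁(V₁/V₂)^(n−1) = 302×(0.298)^0.13 = 258 K; P₂ = P₁(V₁/V₂)^n = 119 kPa.

258 K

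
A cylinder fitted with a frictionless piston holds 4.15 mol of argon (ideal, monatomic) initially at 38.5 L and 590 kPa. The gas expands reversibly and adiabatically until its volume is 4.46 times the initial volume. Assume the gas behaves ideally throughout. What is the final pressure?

48.8 kPa

T₁ = P₁V₁/(nR) = 590×38.5/(4.15×8.314) = 658 K.
Adiabatic: TV^(γ−1) = const ⇒ T₂ = 658×(0.224)^0.667 = 243 K; PV^γ = const ⇒ P₂ = 48.8 kPa.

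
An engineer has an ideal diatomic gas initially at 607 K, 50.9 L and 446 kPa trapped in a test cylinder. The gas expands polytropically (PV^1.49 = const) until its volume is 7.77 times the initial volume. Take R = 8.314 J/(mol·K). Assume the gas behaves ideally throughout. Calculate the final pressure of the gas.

Polytropic n=1.49: T₂ = T₁(V₁/V₂)^(n−1) = 607×(0.129)^0.49 = 222 K; P₂ = P₁(V₁/V₂)^n = 21.0 kPa.

21.0 kPa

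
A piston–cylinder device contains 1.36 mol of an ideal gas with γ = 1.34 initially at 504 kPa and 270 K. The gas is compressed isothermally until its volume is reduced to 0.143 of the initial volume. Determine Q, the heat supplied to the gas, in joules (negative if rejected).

V₁ = nRT₁/P₁ = 1.36×8.314×270/504 = 6.06 L.
Isothermal: T stays 270 K; PV = const ⇒ V₂ = 0.866 L, P₂ = 3520 kPa.
ΔU = 0 (ideal gas, T constant).
W = nRT ln(V₂/V₁) = 1.36×8.314×270×ln(0.143) = -5940 J.
Q = ΔU + W = -5940 J.

-5940 J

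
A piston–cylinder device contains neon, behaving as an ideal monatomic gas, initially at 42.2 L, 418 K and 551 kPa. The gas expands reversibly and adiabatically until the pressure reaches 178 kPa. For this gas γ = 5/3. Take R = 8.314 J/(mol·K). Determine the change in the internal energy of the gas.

n = P₁V₁/(RT₁) = 551×42.2/(8.314×418) = 6.69 mol.
Adiabatic: T₂/T₁ = (P₂/P₁)^((γ−1)/γ) ⇒ T₂ = 418×(0.323)^0.400 = 266 K; V₂ = 83.1 L.
For an ideal gas ΔU = nCvΔT with Cv = (3/2)R = 12.5 J/(mol·K).
ΔU = 6.69×12.5×(266−418) = -12700 J.

-12700 J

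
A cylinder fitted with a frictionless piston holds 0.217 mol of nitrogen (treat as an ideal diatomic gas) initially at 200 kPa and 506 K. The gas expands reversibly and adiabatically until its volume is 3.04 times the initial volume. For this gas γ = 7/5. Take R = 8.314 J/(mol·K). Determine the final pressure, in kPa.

V₁ = nRT₁/P₁ = 0.217×8.314×506/200 = 4.56 L.
Adiabatic: TV^(γ−1) = const ⇒ T₂ = 506×(0.329)^0.400 = 324 K; PV^γ = const ⇒ P₂ = 42.2 kPa.

42.2 kPa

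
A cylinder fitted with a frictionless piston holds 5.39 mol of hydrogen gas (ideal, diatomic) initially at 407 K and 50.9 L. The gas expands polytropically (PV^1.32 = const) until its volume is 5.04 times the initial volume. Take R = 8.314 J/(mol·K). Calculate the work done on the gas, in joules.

-23000 J

P₁ = nRT₁/V₁ = 5.39×8.314×407/50.9 = 358 kPa.
Polytropic n=1.32: T₂ = T₁(V₁/V₂)^(n−1) = 407×(0.198)^0.32 = 243 K; P₂ = P₁(V₁/V₂)^n = 42.4 kPa.
W = (P₁V₁−P₂V₂)/(n−1) = (358×50.9−42.4×257)/0.32 = 23000 J.
Work done on the gas = −W_by = -23000 J.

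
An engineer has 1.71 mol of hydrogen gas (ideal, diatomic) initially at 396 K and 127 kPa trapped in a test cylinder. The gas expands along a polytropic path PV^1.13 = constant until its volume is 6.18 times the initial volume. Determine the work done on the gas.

V₁ = nRT₁/P₁ = 1.71×8.314×396/127 = 44.3 L.
Polytropic n=1.13: T₂ = T₁(V₁/V₂)^(n−1) = 396×(0.162)^0.13 = 313 K; P₂ = P₁(V₁/V₂)^n = 16.2 kPa.
W = (P₁V₁−P₂V₂)/(n−1) = (127×44.3−16.2×274)/0.13 = 9130 J.
Work done on the gas = −W_by = -9130 J.

-9130 J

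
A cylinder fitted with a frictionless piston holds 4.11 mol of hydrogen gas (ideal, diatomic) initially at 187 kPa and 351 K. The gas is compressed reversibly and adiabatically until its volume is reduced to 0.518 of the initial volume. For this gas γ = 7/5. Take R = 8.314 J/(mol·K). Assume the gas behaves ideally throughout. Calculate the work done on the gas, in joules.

9020 J

V₁ = nRT₁/P₁ = 4.11×8.314×351/187 = 64.1 L.
Adiabatic: TV^(γ−1) = const ⇒ T₂ = 351×(1.93)^0.400 = 457 K; PV^γ = const ⇒ P₂ = 470 kPa.
ΔU = nCvΔT = 4.11×20.8×(457−351) = 9020 J.
Q = 0 for an adiabatic process, so W = −ΔU = -9020 J.
Work done on the gas = −W_by = 9020 J.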